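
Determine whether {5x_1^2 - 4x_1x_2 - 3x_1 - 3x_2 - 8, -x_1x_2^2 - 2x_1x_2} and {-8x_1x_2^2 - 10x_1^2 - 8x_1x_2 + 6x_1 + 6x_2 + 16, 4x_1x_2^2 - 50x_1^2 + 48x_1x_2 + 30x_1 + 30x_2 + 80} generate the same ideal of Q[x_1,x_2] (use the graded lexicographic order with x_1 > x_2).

Yes, the ideals are equal.

For a fixed monomial order, each ideal has a unique reduced Gröbner basis; comparing bases decides equality.
Buchberger on the first generating set:
f_1 = 5x_1^2 - 4x_1x_2 - 3x_1 - 3x_2 - 8, LT = x_1^2.
f_2 = -x_1x_2^2 - 2x_1x_2, LT = x_1x_2^2.

S(f_1,f_2): lcm = x_1^2x_2^2. S = -4/5x_1x_2^3 - 2x_1^2x_2 - 3/5x_1x_2^2 - 3/5x_2^3 - 8/5x_2^2.
  leading term x_1x_2^3: subtract (4/5x_2)·f_2 from -4/5x_1x_2^3 - 2x_1^2x_2 - 3/5x_1x_2^2 - 3/5x_2^3 - 8/5x_2^2 → -2x_1^2x_2 + x_1x_2^2 - 3/5x_2^3 - 8/5x_2^2
  leading term x_1^2x_2: subtract (-2/5x_2)·f_1 from -2x_1^2x_2 + x_1x_2^2 - 3/5x_2^3 - 8/5x_2^2 → -3/5x_1x_2^2 - 3/5x_2^3 - 6/5x_1x_2 - 14/5x_2^2 - 16/5x_2
  leading term x_1x_2^2: subtract (3/5)·f_2 from -3/5x_1x_2^2 - 3/5x_2^3 - 6/5x_1x_2 - 14/5x_2^2 - 16/5x_2 → -3/5x_2^3 - 14/5x_2^2 - 16/5x_2
  leading term x_2^3: no divisor's leading term divides it; move -3/5x_2^3 to the remainder.
  leading term x_2^2: no divisor's leading term divides it; move -14/5x_2^2 to the remainder.
  leading term x_2: no divisor's leading term divides it; move -16/5x_2 to the remainder.
  remainder -3/5x_2^3 - 14/5x_2^2 - 16/5x_2 ≠ 0; add g_3 = -3/5x_2^3 - 14/5x_2^2 - 16/5x_2 to the basis.

S(f_1,g_3): leading monomials are coprime, so the S-polynomial reduces to 0 (Buchberger's first criterion).
S(f_2,g_3): lcm = x_1x_2^3. S = -8/3x_1x_2^2 - 16/3x_1x_2.
  leading term x_1x_2^2: subtract (8/3)·f_2 from -8/3x_1x_2^2 - 16/3x_1x_2 → 0
  remainder 0.

Every S-polynomial of the final basis reduces to 0, so we have a Gröbner basis.
Inter-reduce: drop elements whose leading term is divisible by another's, tail-reduce, and make monic.
Reduced Gröbner basis: {x_1x_2^2 + 2x_1x_2, x_2^3 + 14/3x_2^2 + 16/3x_2, x_1^2 - 4/5x_1x_2 - 3/5x_1 - 3/5x_2 - 8/5}.

Buchberger on the second generating set:
h_1 = -8x_1x_2^2 - 10x_1^2 - 8x_1x_2 + 6x_1 + 6x_2 + 16, LT = x_1x_2^2.
h_2 = 4x_1x_2^2 - 50x_1^2 + 48x_1x_2 + 30x_1 + 30x_2 + 80, LT = x_1x_2^2.

S(h_1,h_2): lcm = x_1x_2^2. S = 55/4x_1^2 - 11x_1x_2 - 33/4x_1 - 33/4x_2 - 22.
  leading term x_1^2: no divisor's leading term divides it; move 55/4x_1^2 to the remainder.
  leading term x_1x_2: no divisor's leading term divides it; move -11x_1x_2 to the remainder.
  leading term x_1: no divisor's leading term divides it; move -33/4x_1 to the remainder.
  leading term x_2: no divisor's leading term divides it; move -33/4x_2 to the remainder.
  leading term 1: no divisor's leading term divides it; move -22 to the remainder.
  remainder 55/4x_1^2 - 11x_1x_2 - 33/4x_1 - 33/4x_2 - 22 ≠ 0; add k_3 = 55/4x_1^2 - 11x_1x_2 - 33/4x_1 - 33/4x_2 - 22 to the basis.

S(h_1,k_3): lcm = x_1^2x_2^2. S = 4/5x_1x_2^3 + 5/4x_1^3 + x_1^2x_2 + 3/5x_1x_2^2 + 3/5x_2^3 - 3/4x_1^2 - 3/4x_1x_2 + 8/5x_2^2 - 2x_1.
  leading term x_1x_2^3: subtract (-1/10x_2)·h_1 from 4/5x_1x_2^3 + 5/4x_1^3 + x_1^2x_2 + 3/5x_1x_2^2 + 3/5x_2^3 - 3/4x_1^2 - 3/4x_1x_2 + 8/5x_2^2 - 2x_1 → 5/4x_1^3 - 1/5x_1x_2^2 + 3/5x_2^3 - 3/4x_1^2 - 3/20x_1x_2 + 11/5x_2^2 - 2x_1 + 8/5x_2
  leading term x_1^3: subtract (1/11x_1)·k_3 from 5/4x_1^3 - 1/5x_1x_2^2 + 3/5x_2^3 - 3/4x_1^2 - 3/20x_1x_2 + 11/5x_2^2 - 2x_1 + 8/5x_2 → x_1^2x_2 - 1/5x_1x_2^2 + 3/5x_2^3 + 3/5x_1x_2 + 11/5x_2^2 + 8/5x_2
  leading term x_1^2x_2: subtract (4/55x_2)·k_3 from x_1^2x_2 - 1/5x_1x_2^2 + 3/5x_2^3 + 3/5x_1x_2 + 11/5x_2^2 + 8/5x_2 → 3/5x_1x_2^2 + 3/5x_2^3 + 6/5x_1x_2 + 14/5x_2^2 + 16/5x_2
  leading term x_1x_2^2: subtract (-3/40)·h_1 from 3/5x_1x_2^2 + 3/5x_2^3 + 6/5x_1x_2 + 14/5x_2^2 + 16/5x_2 → 3/5x_2^3 - 3/4x_1^2 + 3/5x_1x_2 + 14/5x_2^2 + 9/20x_1 + 73/20x_2 + 6/5
  leading term x_2^3: no divisor's leading term divides it; move 3/5x_2^3 to the remainder.
  leading term x_1^2: subtract (-3/55)·k_3 from -3/4x_1^2 + 3/5x_1x_2 + 14/5x_2^2 + 9/20x_1 + 73/20x_2 + 6/5 → 14/5x_2^2 + 16/5x_2
  leading term x_2^2: no divisor's leading term divides it; move 14/5x_2^2 to the remainder.
  leading term x_2: no divisor's leading term divides it; move 16/5x_2 to the remainder.
  remainder 3/5x_2^3 + 14/5x_2^2 + 16/5x_2 ≠ 0; add k_4 = 3/5x_2^3 + 14/5x_2^2 + 16/5x_2 to the basis.

S(h_2,k_3): lcm = x_1^2x_2^2. S = 4/5x_1x_2^3 - 25/2x_1^3 + 12x_1^2x_2 + 3/5x_1x_2^2 + 3/5x_2^3 + 15/2x_1^2 + 15/2x_1x_2 + 8/5x_2^2 + 20x_1.
  leading term x_1x_2^3: subtract (-1/10x_2)·h_1 from 4/5x_1x_2^3 - 25/2x_1^3 + 12x_1^2x_2 + 3/5x_1x_2^2 + 3/5x_2^3 + 15/2x_1^2 + 15/2x_1x_2 + 8/5x_2^2 + 20x_1 → -25/2x_1^3 + 11x_1^2x_2 - 1/5x_1x_2^2 + 3/5x_2^3 + 15/2x_1^2 + 81/10x_1x_2 + 11/5x_2^2 + 20x_1 + 8/5x_2
  leading term x_1^3: subtract (-10/11x_1)·k_3 from -25/2x_1^3 + 11x_1^2x_2 - 1/5x_1x_2^2 + 3/5x_2^3 + 15/2x_1^2 + 81/10x_1x_2 + 11/5x_2^2 + 20x_1 + 8/5x_2 → x_1^2x_2 - 1/5x_1x_2^2 + 3/5x_2^3 + 3/5x_1x_2 + 11/5x_2^2 + 8/5x_2
  leading term x_1^2x_2: subtract (4/55x_2)·k_3 from x_1^2x_2 - 1/5x_1x_2^2 + 3/5x_2^3 + 3/5x_1x_2 + 11/5x_2^2 + 8/5x_2 → 3/5x_1x_2^2 + 3/5x_2^3 + 6/5x_1x_2 + 14/5x_2^2 + 16/5x_2
  leading term x_1x_2^2: subtract (-3/40)·h_1 from 3/5x_1x_2^2 + 3/5x_2^3 + 6/5x_1x_2 + 14/5x_2^2 + 16/5x_2 → 3/5x_2^3 - 3/4x_1^2 + 3/5x_1x_2 + 14/5x_2^2 + 9/20x_1 + 73/20x_2 + 6/5
  leading term x_2^3: subtract (1)·k_4 from 3/5x_2^3 - 3/4x_1^2 + 3/5x_1x_2 + 14/5x_2^2 + 9/20x_1 + 73/20x_2 + 6/5 → -3/4x_1^2 + 3/5x_1x_2 + 9/20x_1 + 9/20x_2 + 6/5
  leading term x_1^2: subtract (-3/55)·k_3 from -3/4x_1^2 + 3/5x_1x_2 + 9/20x_1 + 9/20x_2 + 6/5 → 0
  remainder 0.

S(h_1,k_4): lcm = x_1x_2^3. S = 5/4x_1^2x_2 - 11/3x_1x_2^2 - 73/12x_1x_2 - 3/4x_2^2 - 2x_2.
  leading term x_1^2x_2: subtract (1/11x_2)·k_3 from 5/4x_1^2x_2 - 11/3x_1x_2^2 - 73/12x_1x_2 - 3/4x_2^2 - 2x_2 → -8/3x_1x_2^2 - 16/3x_1x_2
  leading term x_1x_2^2: subtract (1/3)·h_1 from -8/3x_1x_2^2 - 16/3x_1x_2 → 10/3x_1^2 - 8/3x_1x_2 - 2x_1 - 2x_2 - 16/3
  leading term x_1^2: subtract (8/33)·k_3 from 10/3x_1^2 - 8/3x_1x_2 - 2x_1 - 2x_2 - 16/3 → 0
  remainder 0.

S(h_2,k_4): lcm = x_1x_2^3. S = -25/2x_1^2x_2 + 22/3x_1x_2^2 + 13/6x_1x_2 + 15/2x_2^2 + 20x_2.
  leading term x_1^2x_2: subtract (-10/11x_2)·k_3 from -25/2x_1^2x_2 + 22/3x_1x_2^2 + 13/6x_1x_2 + 15/2x_2^2 + 20x_2 → -8/3x_1x_2^2 - 16/3x_1x_2
  leading term x_1x_2^2: subtract (1/3)·h_1 from -8/3x_1x_2^2 - 16/3x_1x_2 → 10/3x_1^2 - 8/3x_1x_2 - 2x_1 - 2x_2 - 16/3
  leading term x_1^2: subtract (8/33)·k_3 from 10/3x_1^2 - 8/3x_1x_2 - 2x_1 - 2x_2 - 16/3 → 0
  remainder 0.

S(k_3,k_4): leading monomials are coprime, so the S-polynomial reduces to 0 (Buchberger's first criterion).
Every S-polynomial of the final basis reduces to 0, so we have a Gröbner basis.
Inter-reduce: drop elements whose leading term is divisible by another's, tail-reduce, and make monic.
Reduced Gröbner basis: {x_1x_2^2 + 2x_1x_2, x_2^3 + 14/3x_2^2 + 16/3x_2, x_1^2 - 4/5x_1x_2 - 3/5x_1 - 3/5x_2 - 8/5}.

These coincide, so the ideals are equal.
The choice of monomial ordering does not affect the verdict — as long as both bases are computed under the same ordering, their equality decides ideal equality.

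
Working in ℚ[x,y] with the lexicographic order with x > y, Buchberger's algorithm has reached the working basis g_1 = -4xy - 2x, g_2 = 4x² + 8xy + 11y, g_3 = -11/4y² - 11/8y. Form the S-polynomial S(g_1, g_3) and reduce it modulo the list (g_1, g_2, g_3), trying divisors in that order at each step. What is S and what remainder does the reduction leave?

lcm(LM(g_1), LM(g_3)) = xy².
S = (lcm/LT(g_1))·g_1 − (lcm/LT(g_3))·g_3 = 0.
Reduce S modulo (g_1, g_2, g_3) in that order:
The remainder is 0, so this S-polynomial contributes no new basis element.
This is the inner loop of Buchberger's algorithm — each nonzero remainder becomes a new basis element.

S(g_1, g_3) = 0; remainder on division = 0.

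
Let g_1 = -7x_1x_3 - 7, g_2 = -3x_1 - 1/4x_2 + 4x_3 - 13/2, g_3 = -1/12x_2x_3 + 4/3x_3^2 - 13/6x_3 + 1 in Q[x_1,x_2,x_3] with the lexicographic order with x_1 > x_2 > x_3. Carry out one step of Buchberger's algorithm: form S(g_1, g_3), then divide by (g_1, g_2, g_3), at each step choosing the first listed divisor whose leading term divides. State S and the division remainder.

S(g_1, g_3) = 16x_1x_3^2 - 26x_1x_3 + 12x_1 + x_2; remainder on division = 0.

lcm(LM(g_1), LM(g_3)) = x_1x_2x_3.
S = (lcm/LT(g_1))·g_1 − (lcm/LT(g_3))·g_3 = 16x_1x_3^2 - 26x_1x_3 + 12x_1 + x_2.
Reduce S modulo (g_1, g_2, g_3) in that order:
  leading term x_1x_3^2: subtract (-16/7x_3)·g_1 from 16x_1x_3^2 - 26x_1x_3 + 12x_1 + x_2 → -26x_1x_3 + 12x_1 + x_2 - 16x_3
  leading term x_1x_3: subtract (26/7)·g_1 from -26x_1x_3 + 12x_1 + x_2 - 16x_3 → 12x_1 + x_2 - 16x_3 + 26
  leading term x_1: subtract (-4)·g_2 from 12x_1 + x_2 - 16x_3 + 26 → 0
The remainder is 0, so this S-polynomial contributes no new basis element.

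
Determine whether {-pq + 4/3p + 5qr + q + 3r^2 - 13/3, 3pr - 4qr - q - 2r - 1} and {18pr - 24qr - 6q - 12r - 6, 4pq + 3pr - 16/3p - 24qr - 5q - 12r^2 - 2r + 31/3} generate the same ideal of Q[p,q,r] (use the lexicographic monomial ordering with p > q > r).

No, the ideals differ.

Since reduced Gröbner bases are canonical representatives of ideals under a given ordering, it suffices to compute and compare them.
Buchberger on the first generating set:
f_1 = -pq + 4/3p + 5qr + q + 3r^2 - 13/3, LT = pq.
f_2 = 3pr - 4qr - q - 2r - 1, LT = pr.

S(f_1,f_2): lcm = pqr. S = -4/3pr + 4/3q^2r + 1/3q^2 - 5qr^2 - 1/3qr + 1/3q - 3r^3 + 13/3r.
  reduce S modulo (f_1, f_2):
  remainder 4/3q^2r + 1/3q^2 - 5qr^2 - 19/9qr - 1/9q - 3r^3 + 31/9r - 4/9 ≠ 0; add g_3 = 4/3q^2r + 1/3q^2 - 5qr^2 - 19/9qr - 1/9q - 3r^3 + 31/9r - 4/9 to the basis.

The other S-polynomials (S(f_1,g_3), S(f_2,g_3)) all reduce to 0 modulo the current basis, so we have a Gröbner basis.
Inter-reduce: drop elements whose leading term is divisible by another's, tail-reduce, and make monic.
Reduced Gröbner basis: {pq - 4/3p - 5qr - q - 3r^2 + 13/3, pr - 4/3qr - 1/3q - 2/3r - 1/3, q^2r + 1/4q^2 - 15/4qr^2 - 19/12qr - 1/12q - 9/4r^3 + 31/12r - 1/3}.

Buchberger on the second generating set:
h_1 = 18pr - 24qr - 6q - 12r - 6, LT = pr.
h_2 = 4pq + 3pr - 16/3p - 24qr - 5q - 12r^2 - 2r + 31/3, LT = pq.

S(h_1,h_2): lcm = pqr. S = -3/4pr^2 + 4/3pr - 4/3q^2r - 1/3q^2 + 6qr^2 + 7/12qr - 1/3q + 3r^3 + 1/2r^2 - 31/12r.
  reduce S modulo (h_1, h_2):
  remainder -4/3q^2r - 1/3q^2 + 5qr^2 + 19/9qr + 1/9q + 3r^3 - 35/18r + 4/9 ≠ 0; add k_3 = -4/3q^2r - 1/3q^2 + 5qr^2 + 19/9qr + 1/9q + 3r^3 - 35/18r + 4/9 to the basis.

The other S-polynomials (S(h_1,k_3), S(h_2,k_3)) all reduce to 0 modulo the current basis, so we have a Gröbner basis.
Inter-reduce: drop elements whose leading term is divisible by another's, tail-reduce, and make monic.
Reduced Gröbner basis: {pq - 4/3p - 5qr - q - 3r^2 + 17/6, pr - 4/3qr - 1/3q - 2/3r - 1/3, q^2r + 1/4q^2 - 15/4qr^2 - 19/12qr - 1/12q - 9/4r^3 + 35/24r - 1/3}.

The bases are distinct; the ideals are different.
The same test decides containment: I ⊆ J iff every generator of I reduces to 0 modulo a Gröbner basis of J.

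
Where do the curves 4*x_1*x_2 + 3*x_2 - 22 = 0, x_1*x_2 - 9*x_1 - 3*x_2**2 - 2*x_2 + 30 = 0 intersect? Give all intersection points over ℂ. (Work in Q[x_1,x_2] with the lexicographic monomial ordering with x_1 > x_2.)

{(2, 2), (2/9 + sqrt(5977)/36, -35/24 + sqrt(5977)/24), (2/9 - sqrt(5977)/36, -sqrt(5977)/24 - 35/24)}

Compute a lex Gröbner basis by Buchberger's algorithm.
f_1 = 4*x_1*x_2 + 3*x_2 - 22, LT = x_1*x_2.
f_2 = x_1*x_2 - 9*x_1 - 3*x_2**2 - 2*x_2 + 30, LT = x_1*x_2.

S(f_1,f_2): lcm = x_1*x_2. S = 9*x_1 + 3*x_2**2 + 11/4*x_2 - 71/2.
  leading term x_1: no divisor's leading term divides it; move 9*x_1 to the remainder.
  leading term x_2**2: no divisor's leading term divides it; move 3*x_2**2 to the remainder.
  leading term x_2: no divisor's leading term divides it; move 11/4*x_2 to the remainder.
  leading term 1: no divisor's leading term divides it; move -71/2 to the remainder.
  remainder 9*x_1 + 3*x_2**2 + 11/4*x_2 - 71/2 ≠ 0; add h_3 = 9*x_1 + 3*x_2**2 + 11/4*x_2 - 71/2 to the basis.

S(f_1,h_3): lcm = x_1*x_2. S = -1/3*x_2**3 - 11/36*x_2**2 + 169/36*x_2 - 11/2.
  leading term x_2**3: no divisor's leading term divides it; move -1/3*x_2**3 to the remainder.
  leading term x_2**2: no divisor's leading term divides it; move -11/36*x_2**2 to the remainder.
  leading term x_2: no divisor's leading term divides it; move 169/36*x_2 to the remainder.
  leading term 1: no divisor's leading term divides it; move -11/2 to the remainder.
  remainder -1/3*x_2**3 - 11/36*x_2**2 + 169/36*x_2 - 11/2 ≠ 0; add h_4 = -1/3*x_2**3 - 11/36*x_2**2 + 169/36*x_2 - 11/2 to the basis.

S(f_2,h_3): lcm = x_1*x_2. S = -9*x_1 - 1/3*x_2**3 - 119/36*x_2**2 + 35/18*x_2 + 30.
  leading term x_1: subtract (-1)·h_3 from -9*x_1 - 1/3*x_2**3 - 119/36*x_2**2 + 35/18*x_2 + 30 → -1/3*x_2**3 - 11/36*x_2**2 + 169/36*x_2 - 11/2
  leading term x_2**3: subtract (1)·h_4 from -1/3*x_2**3 - 11/36*x_2**2 + 169/36*x_2 - 11/2 → 0
  remainder 0.

S(f_1,h_4): lcm = x_1*x_2**3. S = -11/12*x_1*x_2**2 + 169/12*x_1*x_2 - 33/2*x_1 + 3/4*x_2**3 - 11/2*x_2**2.
  leading term x_1*x_2**2: subtract (-11/48*x_2)·f_1 from -11/12*x_1*x_2**2 + 169/12*x_1*x_2 - 33/2*x_1 + 3/4*x_2**3 - 11/2*x_2**2 → 169/12*x_1*x_2 - 33/2*x_1 + 3/4*x_2**3 - 77/16*x_2**2 - 121/24*x_2
  leading term x_1*x_2: subtract (169/48)·f_1 from 169/12*x_1*x_2 - 33/2*x_1 + 3/4*x_2**3 - 77/16*x_2**2 - 121/24*x_2 → -33/2*x_1 + 3/4*x_2**3 - 77/16*x_2**2 - 749/48*x_2 + 1859/24
  leading term x_1: subtract (-11/6)·h_3 from -33/2*x_1 + 3/4*x_2**3 - 77/16*x_2**2 - 749/48*x_2 + 1859/24 → 3/4*x_2**3 + 11/16*x_2**2 - 169/16*x_2 + 99/8
  leading term x_2**3: subtract (-9/4)·h_4 from 3/4*x_2**3 + 11/16*x_2**2 - 169/16*x_2 + 99/8 → 0
  remainder 0.

S(f_2,h_4): lcm = x_1*x_2**3. S = -119/12*x_1*x_2**2 + 169/12*x_1*x_2 - 33/2*x_1 - 3*x_2**4 - 2*x_2**3 + 30*x_2**2.
  leading term x_1*x_2**2: subtract (-119/48*x_2)·f_1 from -119/12*x_1*x_2**2 + 169/12*x_1*x_2 - 33/2*x_1 - 3*x_2**4 - 2*x_2**3 + 30*x_2**2 → 169/12*x_1*x_2 - 33/2*x_1 - 3*x_2**4 - 2*x_2**3 + 599/16*x_2**2 - 1309/24*x_2
  leading term x_1*x_2: subtract (169/48)·f_1 from 169/12*x_1*x_2 - 33/2*x_1 - 3*x_2**4 - 2*x_2**3 + 599/16*x_2**2 - 1309/24*x_2 → -33/2*x_1 - 3*x_2**4 - 2*x_2**3 + 599/16*x_2**2 - 3125/48*x_2 + 1859/24
  leading term x_1: subtract (-11/6)·h_3 from -33/2*x_1 - 3*x_2**4 - 2*x_2**3 + 599/16*x_2**2 - 3125/48*x_2 + 1859/24 → -3*x_2**4 - 2*x_2**3 + 687/16*x_2**2 - 961/16*x_2 + 99/8
  leading term x_2**4: subtract (9*x_2)·h_4 from -3*x_2**4 - 2*x_2**3 + 687/16*x_2**2 - 961/16*x_2 + 99/8 → 3/4*x_2**3 + 11/16*x_2**2 - 169/16*x_2 + 99/8
  leading term x_2**3: subtract (-9/4)·h_4 from 3/4*x_2**3 + 11/16*x_2**2 - 169/16*x_2 + 99/8 → 0
  remainder 0.

S(h_3,h_4): leading monomials are coprime, so the S-polynomial reduces to 0 (Buchberger's first criterion).
Every S-polynomial of the final basis reduces to 0, so we have a Gröbner basis.
Inter-reduce: drop elements whose leading term is divisible by another's, tail-reduce, and make monic.
Reduced Gröbner basis: {x_1 + 1/3*x_2**2 + 11/36*x_2 - 71/18, x_2**3 + 11/12*x_2**2 - 169/12*x_2 + 33/2}.

A lex Gröbner basis eliminates variables successively. Here x_2**3 + 11/12*x_2**2 - 169/12*x_2 + 33/2 depends only on x_2, with roots {2, -35/24 + sqrt(5977)/24, -sqrt(5977)/24 - 35/24}; lifting each root through the earlier basis elements recovers the full solutions.
  x_2 = 2: the earlier basis element becomes x_1 - 2 = 0, giving x_1 = 2 — point (2, 2).
  x_2 = -35/24 + sqrt(5977)/24: the earlier basis element becomes x_1 - sqrt(5977)/36 - 2/9 = 0, giving x_1 = 2/9 + sqrt(5977)/36 — point (2/9 + sqrt(5977)/36, -35/24 + sqrt(5977)/24).
  x_2 = -sqrt(5977)/24 - 35/24: the earlier basis element becomes x_1 - 2/9 + sqrt(5977)/36 = 0, giving x_1 = 2/9 - sqrt(5977)/36 — point (2/9 - sqrt(5977)/36, -sqrt(5977)/24 - 35/24).
Substituting each solution back into the original system confirms all equations vanish.
A lex Gröbner basis triangularizes the system, enabling back-substitution.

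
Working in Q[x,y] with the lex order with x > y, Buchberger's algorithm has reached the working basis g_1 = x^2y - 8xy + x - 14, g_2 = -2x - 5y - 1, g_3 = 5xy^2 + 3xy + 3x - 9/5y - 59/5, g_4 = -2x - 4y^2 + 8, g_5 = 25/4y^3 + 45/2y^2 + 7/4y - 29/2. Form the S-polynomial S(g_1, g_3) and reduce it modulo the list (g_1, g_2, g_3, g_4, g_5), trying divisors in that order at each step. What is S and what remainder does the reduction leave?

lcm(LM(g_1), LM(g_3)) = x^2y^2.
S = (lcm/LT(g_1))·g_1 − (lcm/LT(g_3))·g_3 = -3/5x^2y - 3/5x^2 - 8xy^2 + 34/25xy + 59/25x - 14y.
Reduce S modulo (g_1, g_2, g_3, g_4, g_5) in that order:
  leading term x^2y: subtract (-3/5)·g_1 from -3/5x^2y - 3/5x^2 - 8xy^2 + 34/25xy + 59/25x - 14y → -3/5x^2 - 8xy^2 - 86/25xy + 74/25x - 14y - 42/5
  leading term x^2: subtract (3/10x)·g_2 from -3/5x^2 - 8xy^2 - 86/25xy + 74/25x - 14y - 42/5 → -8xy^2 - 97/50xy + 163/50x - 14y - 42/5
  leading term xy^2: subtract (4y^2)·g_2 from -8xy^2 - 97/50xy + 163/50x - 14y - 42/5 → -97/50xy + 163/50x + 20y^3 + 4y^2 - 14y - 42/5
  leading term xy: subtract (97/100y)·g_2 from -97/50xy + 163/50x + 20y^3 + 4y^2 - 14y - 42/5 → 163/50x + 20y^3 + 177/20y^2 - 1303/100y - 42/5
  leading term x: subtract (-163/100)·g_2 from 163/50x + 20y^3 + 177/20y^2 - 1303/100y - 42/5 → 20y^3 + 177/20y^2 - 1059/50y - 1003/100
  leading term y^3: subtract (16/5)·g_5 from 20y^3 + 177/20y^2 - 1059/50y - 1003/100 → -1263/20y^2 - 1339/50y + 3637/100
  leading term y^2: no divisor's leading term divides it; move -1263/20y^2 to the remainder.
  leading term y: no divisor's leading term divides it; move -1339/50y to the remainder.
  leading term 1: no divisor's leading term divides it; move 3637/100 to the remainder.
The remainder -1263/20y^2 - 1339/50y + 3637/100 is nonzero, so it would be added as the next basis element.

S(g_1, g_3) = -3/5x^2y - 3/5x^2 - 8xy^2 + 34/25xy + 59/25x - 14y; remainder on division = -1263/20y^2 - 1339/50y + 3637/100.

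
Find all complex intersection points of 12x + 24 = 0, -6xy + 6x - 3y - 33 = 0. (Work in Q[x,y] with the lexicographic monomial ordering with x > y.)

{(-2, 5)}

Compute a lex Gröbner basis by Buchberger's algorithm.
f_1 = 12x + 24, LT = x.
f_2 = -6xy + 6x - 3y - 33, LT = xy.

S(f_1,f_2): lcm = xy. S = x + \tfrac{3}{2}y - \tfrac{11}{2}.
  leading term x: subtract (\tfrac{1}{12})·f_1 from x + \tfrac{3}{2}y - \tfrac{11}{2} → \tfrac{3}{2}y - \tfrac{15}{2}
  leading term y: no divisor's leading term divides it; move \tfrac{3}{2}y to the remainder.
  leading term 1: no divisor's leading term divides it; move -\tfrac{15}{2} to the remainder.
  remainder \tfrac{3}{2}y - \tfrac{15}{2} ≠ 0; add h_3 = \tfrac{3}{2}y - \tfrac{15}{2} to the basis.

The other S-polynomials (S(f_1,h_3), S(f_2,h_3)) all reduce to 0 modulo the current basis, so we have a Gröbner basis.
Inter-reduce: drop elements whose leading term is divisible by another's, tail-reduce, and make monic.
Reduced Gröbner basis: {x + 2, y - 5}.

Elimination: the polynomial y - 5 lies in the elimination ideal for y, so y ∈ {5}. For each such y, the remaining basis elements (now univariate) give the rest of the solution.
  y = 5: the earlier basis element becomes x + 2 = 0, giving x = -2 — point (-2, 5).
Substituting each solution back into the original system confirms all equations vanish.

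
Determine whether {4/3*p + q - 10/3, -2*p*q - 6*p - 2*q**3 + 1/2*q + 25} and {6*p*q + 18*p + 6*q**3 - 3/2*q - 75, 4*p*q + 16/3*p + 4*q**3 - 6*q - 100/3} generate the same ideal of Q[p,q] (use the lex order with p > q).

Yes, the ideals are equal.

Two ideals are equal iff their reduced Gröbner bases coincide (the reduced basis is unique for a fixed ordering).
Buchberger on the first generating set:
f_1 = 4/3*p + q - 10/3, LT = p.
f_2 = -2*p*q - 6*p - 2*q**3 + 1/2*q + 25, LT = p*q.

S(f_1,f_2): lcm = p*q. S = -3*p - q**3 + 3/4*q**2 - 9/4*q + 25/2.
  leading term p: subtract (-9/4)·f_1 from -3*p - q**3 + 3/4*q**2 - 9/4*q + 25/2 → -q**3 + 3/4*q**2 + 5
  leading term q**3: no divisor's leading term divides it; move -q**3 to the remainder.
  leading term q**2: no divisor's leading term divides it; move 3/4*q**2 to the remainder.
  leading term 1: no divisor's leading term divides it; move 5 to the remainder.
  remainder -q**3 + 3/4*q**2 + 5 ≠ 0; add g_3 = -q**3 + 3/4*q**2 + 5 to the basis.

S(f_1,g_3): leading monomials are coprime, so the S-polynomial reduces to 0 (Buchberger's first criterion).
S(f_2,g_3): lcm = p*q**3. S = 15/4*p*q**2 + 5*p + q**5 - 1/4*q**3 - 25/2*q**2.
  leading term p*q**2: subtract (45/16*q**2)·f_1 from 15/4*p*q**2 + 5*p + q**5 - 1/4*q**3 - 25/2*q**2 → 5*p + q**5 - 49/16*q**3 - 25/8*q**2
  leading term p: subtract (15/4)·f_1 from 5*p + q**5 - 49/16*q**3 - 25/8*q**2 → q**5 - 49/16*q**3 - 25/8*q**2 - 15/4*q + 25/2
  leading term q**5: subtract (-q**2)·g_3 from q**5 - 49/16*q**3 - 25/8*q**2 - 15/4*q + 25/2 → 3/4*q**4 - 49/16*q**3 + 15/8*q**2 - 15/4*q + 25/2
  leading term q**4: subtract (-3/4*q)·g_3 from 3/4*q**4 - 49/16*q**3 + 15/8*q**2 - 15/4*q + 25/2 → -5/2*q**3 + 15/8*q**2 + 25/2
  leading term q**3: subtract (5/2)·g_3 from -5/2*q**3 + 15/8*q**2 + 25/2 → 0
  remainder 0.

Every S-polynomial of the final basis reduces to 0, so we have a Gröbner basis.
Inter-reduce: drop elements whose leading term is divisible by another's, tail-reduce, and make monic.
Reduced Gröbner basis: {p + 3/4*q - 5/2, q**3 - 3/4*q**2 - 5}.

Buchberger on the second generating set:
h_1 = 6*p*q + 18*p + 6*q**3 - 3/2*q - 75, LT = p*q.
h_2 = 4*p*q + 16/3*p + 4*q**3 - 6*q - 100/3, LT = p*q.

S(h_1,h_2): lcm = p*q. S = 5/3*p + 5/4*q - 25/6.
  leading term p: no divisor's leading term divides it; move 5/3*p to the remainder.
  leading term q: no divisor's leading term divides it; move 5/4*q to the remainder.
  leading term 1: no divisor's leading term divides it; move -25/6 to the remainder.
  remainder 5/3*p + 5/4*q - 25/6 ≠ 0; add k_3 = 5/3*p + 5/4*q - 25/6 to the basis.

S(h_1,k_3): lcm = p*q. S = 3*p + q**3 - 3/4*q**2 + 9/4*q - 25/2.
  leading term p: subtract (9/5)·k_3 from 3*p + q**3 - 3/4*q**2 + 9/4*q - 25/2 → q**3 - 3/4*q**2 - 5
  leading term q**3: no divisor's leading term divides it; move q**3 to the remainder.
  leading term q**2: no divisor's leading term divides it; move -3/4*q**2 to the remainder.
  leading term 1: no divisor's leading term divides it; move -5 to the remainder.
  remainder q**3 - 3/4*q**2 - 5 ≠ 0; add k_4 = q**3 - 3/4*q**2 - 5 to the basis.

S(h_2,k_3): lcm = p*q. S = 4/3*p + q**3 - 3/4*q**2 + q - 25/3.
  leading term p: subtract (4/5)·k_3 from 4/3*p + q**3 - 3/4*q**2 + q - 25/3 → q**3 - 3/4*q**2 - 5
  leading term q**3: subtract (1)·k_4 from q**3 - 3/4*q**2 - 5 → 0
  remainder 0.

S(h_1,k_4): lcm = p*q**3. S = 15/4*p*q**2 + 5*p + q**5 - 1/4*q**3 - 25/2*q**2.
  leading term p*q**2: subtract (5/8*q)·h_1 from 15/4*p*q**2 + 5*p + q**5 - 1/4*q**3 - 25/2*q**2 → -45/4*p*q + 5*p + q**5 - 15/4*q**4 - 1/4*q**3 - 185/16*q**2 + 375/8*q
  leading term p*q: subtract (-15/8)·h_1 from -45/4*p*q + 5*p + q**5 - 15/4*q**4 - 1/4*q**3 - 185/16*q**2 + 375/8*q → 155/4*p + q**5 - 15/4*q**4 + 11*q**3 - 185/16*q**2 + 705/16*q - 1125/8
  leading term p: subtract (93/4)·k_3 from 155/4*p + q**5 - 15/4*q**4 + 11*q**3 - 185/16*q**2 + 705/16*q - 1125/8 → q**5 - 15/4*q**4 + 11*q**3 - 185/16*q**2 + 15*q - 175/4
  leading term q**5: subtract (q**2)·k_4 from q**5 - 15/4*q**4 + 11*q**3 - 185/16*q**2 + 15*q - 175/4 → -3*q**4 + 11*q**3 - 105/16*q**2 + 15*q - 175/4
  leading term q**4: subtract (-3*q)·k_4 from -3*q**4 + 11*q**3 - 105/16*q**2 + 15*q - 175/4 → 35/4*q**3 - 105/16*q**2 - 175/4
  leading term q**3: subtract (35/4)·k_4 from 35/4*q**3 - 105/16*q**2 - 175/4 → 0
  remainder 0.

S(h_2,k_4): lcm = p*q**3. S = 25/12*p*q**2 + 5*p + q**5 - 3/2*q**3 - 25/3*q**2.
  leading term p*q**2: subtract (25/72*q)·h_1 from 25/12*p*q**2 + 5*p + q**5 - 3/2*q**3 - 25/3*q**2 → -25/4*p*q + 5*p + q**5 - 25/12*q**4 - 3/2*q**3 - 125/16*q**2 + 625/24*q
  leading term p*q: subtract (-25/24)·h_1 from -25/4*p*q + 5*p + q**5 - 25/12*q**4 - 3/2*q**3 - 125/16*q**2 + 625/24*q → 95/4*p + q**5 - 25/12*q**4 + 19/4*q**3 - 125/16*q**2 + 1175/48*q - 625/8
  leading term p: subtract (57/4)·k_3 from 95/4*p + q**5 - 25/12*q**4 + 19/4*q**3 - 125/16*q**2 + 1175/48*q - 625/8 → q**5 - 25/12*q**4 + 19/4*q**3 - 125/16*q**2 + 20/3*q - 75/4
  leading term q**5: subtract (q**2)·k_4 from q**5 - 25/12*q**4 + 19/4*q**3 - 125/16*q**2 + 20/3*q - 75/4 → -4/3*q**4 + 19/4*q**3 - 45/16*q**2 + 20/3*q - 75/4
  leading term q**4: subtract (-4/3*q)·k_4 from -4/3*q**4 + 19/4*q**3 - 45/16*q**2 + 20/3*q - 75/4 → 15/4*q**3 - 45/16*q**2 - 75/4
  leading term q**3: subtract (15/4)·k_4 from 15/4*q**3 - 45/16*q**2 - 75/4 → 0
  remainder 0.

S(k_3,k_4): leading monomials are coprime, so the S-polynomial reduces to 0 (Buchberger's first criterion).
Every S-polynomial of the final basis reduces to 0, so we have a Gröbner basis.
Inter-reduce: drop elements whose leading term is divisible by another's, tail-reduce, and make monic.
Reduced Gröbner basis: {p + 3/4*q - 5/2, q**3 - 3/4*q**2 - 5}.

These coincide, so the ideals are equal.
The same test decides containment: I ⊆ J iff every generator of I reduces to 0 modulo a Gröbner basis of J.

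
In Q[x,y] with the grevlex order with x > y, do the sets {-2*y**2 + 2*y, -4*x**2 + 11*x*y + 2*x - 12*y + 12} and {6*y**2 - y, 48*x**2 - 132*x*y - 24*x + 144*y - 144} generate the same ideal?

No, the ideals differ.

Two ideals are equal iff their reduced Gröbner bases coincide (the reduced basis is unique for a fixed ordering).
Buchberger on the first generating set:
f_1 = -2*y**2 + 2*y, LT = y**2.
f_2 = -4*x**2 + 11*x*y + 2*x - 12*y + 12, LT = x**2.

The S-polynomials (S(f_1,f_2)) all reduce to 0 modulo the current basis, so we have a Gröbner basis.
Inter-reduce: drop elements whose leading term is divisible by another's, tail-reduce, and make monic.
Reduced Gröbner basis: {x**2 - 11/4*x*y - 1/2*x + 3*y - 3, y**2 - y}.

Buchberger on the second generating set:
h_1 = 6*y**2 - y, LT = y**2.
h_2 = 48*x**2 - 132*x*y - 24*x + 144*y - 144, LT = x**2.

The S-polynomials (S(h_1,h_2)) all reduce to 0 modulo the current basis, so we have a Gröbner basis.
Inter-reduce: drop elements whose leading term is divisible by another's, tail-reduce, and make monic.
Reduced Gröbner basis: {x**2 - 11/4*x*y - 1/2*x + 3*y - 3, y**2 - 1/6*y}.

The bases are distinct; the ideals are different.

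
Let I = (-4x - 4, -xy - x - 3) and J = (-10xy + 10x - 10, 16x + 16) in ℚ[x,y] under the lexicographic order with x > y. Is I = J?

Yes, the ideals are equal.

Equality of ideals is decidable: compute both reduced Gröbner bases (unique for the ordering) and check whether they agree.
Buchberger on the first generating set:
f_1 = -4x - 4, LT = x.
f_2 = -xy - x - 3, LT = xy.

S(f_1,f_2): lcm = xy. S = -x + y - 3.
  leading term x: subtract (¼)·f_1 from -x + y - 3 → y - 2
  leading term y: no divisor's leading term divides it; move y to the remainder.
  leading term 1: no divisor's leading term divides it; move -2 to the remainder.
  remainder y - 2 ≠ 0; add g_3 = y - 2 to the basis.

The other S-polynomials (S(f_1,g_3), S(f_2,g_3)) all reduce to 0 modulo the current basis, so we have a Gröbner basis.
Inter-reduce: drop elements whose leading term is divisible by another's, tail-reduce, and make monic.
Reduced Gröbner basis: {x + 1, y - 2}.

Buchberger on the second generating set:
h_1 = -10xy + 10x - 10, LT = xy.
h_2 = 16x + 16, LT = x.

S(h_1,h_2): lcm = xy. S = -x - y + 1.
  leading term x: subtract (-1/16)·h_2 from -x - y + 1 → -y + 2
  leading term y: no divisor's leading term divides it; move -y to the remainder.
  leading term 1: no divisor's leading term divides it; move 2 to the remainder.
  remainder -y + 2 ≠ 0; add k_3 = -y + 2 to the basis.

The other S-polynomials (S(h_1,k_3), S(h_2,k_3)) all reduce to 0 modulo the current basis, so we have a Gröbner basis.
Inter-reduce: drop elements whose leading term is divisible by another's, tail-reduce, and make monic.
Reduced Gröbner basis: {x + 1, y - 2}.

The two bases agree; hence the ideals are identical.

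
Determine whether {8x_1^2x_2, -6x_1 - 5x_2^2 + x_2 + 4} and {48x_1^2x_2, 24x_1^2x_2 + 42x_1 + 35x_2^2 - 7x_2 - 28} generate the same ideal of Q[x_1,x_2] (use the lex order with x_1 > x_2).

Since reduced Gröbner bases are canonical representatives of ideals under a given ordering, it suffices to compute and compare them.
Buchberger on the first generating set:
f_1 = 8x_1^2x_2, LT = x_1^2x_2.
f_2 = -6x_1 - 5x_2^2 + x_2 + 4, LT = x_1.

S(f_1,f_2): lcm = x_1^2x_2. S = -5/6x_1x_2^3 + 1/6x_1x_2^2 + 2/3x_1x_2.
  leading term x_1x_2^3: subtract (5/36x_2^3)·f_2 from -5/6x_1x_2^3 + 1/6x_1x_2^2 + 2/3x_1x_2 → 1/6x_1x_2^2 + 2/3x_1x_2 + 25/36x_2^5 - 5/36x_2^4 - 5/9x_2^3
  leading term x_1x_2^2: subtract (-1/36x_2^2)·f_2 from 1/6x_1x_2^2 + 2/3x_1x_2 + 25/36x_2^5 - 5/36x_2^4 - 5/9x_2^3 → 2/3x_1x_2 + 25/36x_2^5 - 5/18x_2^4 - 19/36x_2^3 + 1/9x_2^2
  leading term x_1x_2: subtract (-1/9x_2)·f_2 from 2/3x_1x_2 + 25/36x_2^5 - 5/18x_2^4 - 19/36x_2^3 + 1/9x_2^2 → 25/36x_2^5 - 5/18x_2^4 - 13/12x_2^3 + 2/9x_2^2 + 4/9x_2
  leading term x_2^5: no divisor's leading term divides it; move 25/36x_2^5 to the remainder.
  leading term x_2^4: no divisor's leading term divides it; move -5/18x_2^4 to the remainder.
  leading term x_2^3: no divisor's leading term divides it; move -13/12x_2^3 to the remainder.
  leading term x_2^2: no divisor's leading term divides it; move 2/9x_2^2 to the remainder.
  leading term x_2: no divisor's leading term divides it; move 4/9x_2 to the remainder.
  remainder 25/36x_2^5 - 5/18x_2^4 - 13/12x_2^3 + 2/9x_2^2 + 4/9x_2 ≠ 0; add g_3 = 25/36x_2^5 - 5/18x_2^4 - 13/12x_2^3 + 2/9x_2^2 + 4/9x_2 to the basis.

The other S-polynomials (S(f_1,g_3), S(f_2,g_3)) all reduce to 0 modulo the current basis, so we have a Gröbner basis.
Inter-reduce: drop elements whose leading term is divisible by another's, tail-reduce, and make monic.
Reduced Gröbner basis: {x_1 + 5/6x_2^2 - 1/6x_2 - 2/3, x_2^5 - 2/5x_2^4 - 39/25x_2^3 + 8/25x_2^2 + 16/25x_2}.

Buchberger on the second generating set:
h_1 = 48x_1^2x_2, LT = x_1^2x_2.
h_2 = 24x_1^2x_2 + 42x_1 + 35x_2^2 - 7x_2 - 28, LT = x_1^2x_2.

S(h_1,h_2): lcm = x_1^2x_2. S = -7/4x_1 - 35/24x_2^2 + 7/24x_2 + 7/6.
  leading term x_1: no divisor's leading term divides it; move -7/4x_1 to the remainder.
  leading term x_2^2: no divisor's leading term divides it; move -35/24x_2^2 to the remainder.
  leading term x_2: no divisor's leading term divides it; move 7/24x_2 to the remainder.
  leading term 1: no divisor's leading term divides it; move 7/6 to the remainder.
  remainder -7/4x_1 - 35/24x_2^2 + 7/24x_2 + 7/6 ≠ 0; add k_3 = -7/4x_1 - 35/24x_2^2 + 7/24x_2 + 7/6 to the basis.

S(h_1,k_3): lcm = x_1^2x_2. S = -5/6x_1x_2^3 + 1/6x_1x_2^2 + 2/3x_1x_2.
  leading term x_1x_2^3: subtract (10/21x_2^3)·k_3 from -5/6x_1x_2^3 + 1/6x_1x_2^2 + 2/3x_1x_2 → 1/6x_1x_2^2 + 2/3x_1x_2 + 25/36x_2^5 - 5/36x_2^4 - 5/9x_2^3
  leading term x_1x_2^2: subtract (-2/21x_2^2)·k_3 from 1/6x_1x_2^2 + 2/3x_1x_2 + 25/36x_2^5 - 5/36x_2^4 - 5/9x_2^3 → 2/3x_1x_2 + 25/36x_2^5 - 5/18x_2^4 - 19/36x_2^3 + 1/9x_2^2
  leading term x_1x_2: subtract (-8/21x_2)·k_3 from 2/3x_1x_2 + 25/36x_2^5 - 5/18x_2^4 - 19/36x_2^3 + 1/9x_2^2 → 25/36x_2^5 - 5/18x_2^4 - 13/12x_2^3 + 2/9x_2^2 + 4/9x_2
  leading term x_2^5: no divisor's leading term divides it; move 25/36x_2^5 to the remainder.
  leading term x_2^4: no divisor's leading term divides it; move -5/18x_2^4 to the remainder.
  leading term x_2^3: no divisor's leading term divides it; move -13/12x_2^3 to the remainder.
  leading term x_2^2: no divisor's leading term divides it; move 2/9x_2^2 to the remainder.
  leading term x_2: no divisor's leading term divides it; move 4/9x_2 to the remainder.
  remainder 25/36x_2^5 - 5/18x_2^4 - 13/12x_2^3 + 2/9x_2^2 + 4/9x_2 ≠ 0; add k_4 = 25/36x_2^5 - 5/18x_2^4 - 13/12x_2^3 + 2/9x_2^2 + 4/9x_2 to the basis.

The other S-polynomials (S(h_2,k_3), S(h_1,k_4), S(h_2,k_4), S(k_3,k_4)) all reduce to 0 modulo the current basis, so we have a Gröbner basis.
Inter-reduce: drop elements whose leading term is divisible by another's, tail-reduce, and make monic.
Reduced Gröbner basis: {x_1 + 5/6x_2^2 - 1/6x_2 - 2/3, x_2^5 - 2/5x_2^4 - 39/25x_2^3 + 8/25x_2^2 + 16/25x_2}.

Same reduced basis, so the two generating sets span the same ideal.

Yes, the ideals are equal.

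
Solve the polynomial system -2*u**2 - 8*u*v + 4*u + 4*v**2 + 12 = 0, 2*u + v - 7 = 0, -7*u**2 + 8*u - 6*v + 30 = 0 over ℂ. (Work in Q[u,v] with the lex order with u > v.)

Compute a lex Gröbner basis by Buchberger's algorithm.
f_1 = -2*u**2 - 8*u*v + 4*u + 4*v**2 + 12, LT = u**2.
f_2 = 2*u + v - 7, LT = u.
f_3 = -7*u**2 + 8*u - 6*v + 30, LT = u**2.

S(f_1,f_2): lcm = u**2. S = 7/2*u*v + 3/2*u - 2*v**2 - 6.
  reduce S modulo (f_1, f_2, f_3):
  remainder -15/4*v**2 + 23/2*v - 3/4 ≠ 0; add h_4 = -15/4*v**2 + 23/2*v - 3/4 to the basis.

S(f_1,f_3): lcm = u**2. S = 4*u*v - 6/7*u - 2*v**2 - 6/7*v - 12/7.
  reduce S modulo (f_1, f_2, f_3, h_4):
  remainder 137/105*v - 137/35 ≠ 0; add h_5 = 137/105*v - 137/35 to the basis.

The other S-polynomials (S(f_2,f_3), S(f_1,h_4), S(f_2,h_4), S(f_3,h_4), S(f_1,h_5), S(f_2,h_5), S(f_3,h_5), S(h_4,h_5)) all reduce to 0 modulo the current basis, so we have a Gröbner basis.
Inter-reduce: drop elements whose leading term is divisible by another's, tail-reduce, and make monic.
Reduced Gröbner basis: {u - 2, v - 3}.

From the last basis element, v - 3 = 0, so v takes values in {3}. Each choice, substituted upward through the basis, yields the corresponding point(s) of the solution set.
  v = 3: the earlier basis element becomes u - 2 = 0, giving u = 2 — point (2, 3).

{(2, 3)}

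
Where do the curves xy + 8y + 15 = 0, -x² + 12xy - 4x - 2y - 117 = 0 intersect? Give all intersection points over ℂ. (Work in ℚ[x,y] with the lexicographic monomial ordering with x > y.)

{(-3, -3), (-9/2 - 7*sqrt(23)*I/2, -5/28 - 5*sqrt(23)*I/28), (-9/2 + 7*sqrt(23)*I/2, -5/28 + 5*sqrt(23)*I/28)}

Compute a lex Gröbner basis by Buchberger's algorithm.
f_1 = xy + 8y + 15, LT = xy.
f_2 = -x² + 12xy - 4x - 2y - 117, LT = x².

S(f_1,f_2): lcm = x²y. S = 12xy² + 4xy + 15x - 2y² - 117y.
  leading term xy²: subtract (12y)·f_1 from 12xy² + 4xy + 15x - 2y² - 117y → 4xy + 15x - 98y² - 297y
  leading term xy: subtract (4)·f_1 from 4xy + 15x - 98y² - 297y → 15x - 98y² - 329y - 60
  leading term x: no divisor's leading term divides it; move 15x to the remainder.
  leading term y²: no divisor's leading term divides it; move -98y² to the remainder.
  leading term y: no divisor's leading term divides it; move -329y to the remainder.
  leading term 1: no divisor's leading term divides it; move -60 to the remainder.
  remainder 15x - 98y² - 329y - 60 ≠ 0; add h_3 = 15x - 98y² - 329y - 60 to the basis.

S(f_1,h_3): lcm = xy. S = 98/15y³ + 329/15y² + 12y + 15.
  leading term y³: no divisor's leading term divides it; move 98/15y³ to the remainder.
  leading term y²: no divisor's leading term divides it; move 329/15y² to the remainder.
  leading term y: no divisor's leading term divides it; move 12y to the remainder.
  leading term 1: no divisor's leading term divides it; move 15 to the remainder.
  remainder 98/15y³ + 329/15y² + 12y + 15 ≠ 0; add h_4 = 98/15y³ + 329/15y² + 12y + 15 to the basis.

S(f_2,h_3): lcm = x². S = 98/15xy² + 149/15xy + 8x + 2y + 117.
  leading term xy²: subtract (98/15y)·f_1 from 98/15xy² + 149/15xy + 8x + 2y + 117 → 149/15xy + 8x - 784/15y² - 96y + 117
  leading term xy: subtract (149/15)·f_1 from 149/15xy + 8x - 784/15y² - 96y + 117 → 8x - 784/15y² - 2632/15y - 32
  leading term x: subtract (8/15)·h_3 from 8x - 784/15y² - 2632/15y - 32 → 0
  remainder 0.

S(f_1,h_4): lcm = xy³. S = -47/14xy² - 90/49xy - 225/98x + 8y³ + 15y².
  leading term xy²: subtract (-47/14y)·f_1 from -47/14xy² - 90/49xy - 225/98x + 8y³ + 15y² → -90/49xy - 225/98x + 8y³ + 293/7y² + 705/14y
  leading term xy: subtract (-90/49)·f_1 from -90/49xy - 225/98x + 8y³ + 293/7y² + 705/14y → -225/98x + 8y³ + 293/7y² + 6375/98y + 1350/49
  leading term x: subtract (-15/98)·h_3 from -225/98x + 8y³ + 293/7y² + 6375/98y + 1350/49 → 8y³ + 188/7y² + 720/49y + 900/49
  leading term y³: subtract (60/49)·h_4 from 8y³ + 188/7y² + 720/49y + 900/49 → 0
  remainder 0.

S(f_2,h_4): leading monomials are coprime, so the S-polynomial reduces to 0 (Buchberger's first criterion).
S(h_3,h_4): leading monomials are coprime, so the S-polynomial reduces to 0 (Buchberger's first criterion).
Every S-polynomial of the final basis reduces to 0, so we have a Gröbner basis.
Inter-reduce: drop elements whose leading term is divisible by another's, tail-reduce, and make monic.
Reduced Gröbner basis: {x - 98/15y² - 329/15y - 4, y³ + 47/14y² + 90/49y + 225/98}.

A lex Gröbner basis eliminates variables successively. Here y³ + 47/14y² + 90/49y + 225/98 depends only on y, with roots {-3, -5/28 - 5*sqrt(23)*I/28, -5/28 + 5*sqrt(23)*I/28}; lifting each root through the earlier basis elements recovers the full solutions.
  y = -3: the earlier basis element becomes x + 3 = 0, giving x = -3 — point (-3, -3).
  y = -5/28 - 5*sqrt(23)*I/28: the earlier basis element becomes x + 9/2 + 7*sqrt(23)*I/2 = 0, giving x = -9/2 - 7*sqrt(23)*I/2 — point (-9/2 - 7*sqrt(23)*I/2, -5/28 - 5*sqrt(23)*I/28).
  y = -5/28 + 5*sqrt(23)*I/28: the earlier basis element becomes x + 9/2 - 7*sqrt(23)*I/2 = 0, giving x = -9/2 + 7*sqrt(23)*I/2 — point (-9/2 + 7*sqrt(23)*I/2, -5/28 + 5*sqrt(23)*I/28).
Check: every point annihilates each of the original generators.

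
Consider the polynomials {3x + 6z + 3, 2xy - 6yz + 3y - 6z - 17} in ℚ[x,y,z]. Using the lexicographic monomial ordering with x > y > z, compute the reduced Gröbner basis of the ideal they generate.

G = {x + 2z + 1, yz - 1/10y + ⅗z + 17/10}

f_1 = 3x + 6z + 3, LT = x.
f_2 = 2xy - 6yz + 3y - 6z - 17, LT = xy.

S(f_1,f_2): lcm = xy. S = 5yz - ½y + 3z + 17/2.
  leading term yz: no divisor's leading term divides it; move 5yz to the remainder.
  leading term y: no divisor's leading term divides it; move -½y to the remainder.
  leading term z: no divisor's leading term divides it; move 3z to the remainder.
  leading term 1: no divisor's leading term divides it; move 17/2 to the remainder.
  remainder 5yz - ½y + 3z + 17/2 ≠ 0; add g_3 = 5yz - ½y + 3z + 17/2 to the basis.

S(f_1,g_3): leading monomials are coprime, so the S-polynomial reduces to 0 (Buchberger's first criterion).
S(f_2,g_3): lcm = xyz. S = 1/10xy - ⅗xz - 17/10x - 3yz² + 3/2yz - 3z² - 17/2z.
  leading term xy: subtract (1/30y)·f_1 from 1/10xy - ⅗xz - 17/10x - 3yz² + 3/2yz - 3z² - 17/2z → -⅗xz - 17/10x - 3yz² + 13/10yz - 1/10y - 3z² - 17/2z
  leading term xz: subtract (-⅕z)·f_1 from -⅗xz - 17/10x - 3yz² + 13/10yz - 1/10y - 3z² - 17/2z → -17/10x - 3yz² + 13/10yz - 1/10y - 9/5z² - 79/10z
  leading term x: subtract (-17/30)·f_1 from -17/10x - 3yz² + 13/10yz - 1/10y - 9/5z² - 79/10z → -3yz² + 13/10yz - 1/10y - 9/5z² - 9/2z + 17/10
  leading term yz²: subtract (-⅗z)·g_3 from -3yz² + 13/10yz - 1/10y - 9/5z² - 9/2z + 17/10 → yz - 1/10y + ⅗z + 17/10
  leading term yz: subtract (⅕)·g_3 from yz - 1/10y + ⅗z + 17/10 → 0
  remainder 0.

Every S-polynomial of the final basis reduces to 0, so we have a Gröbner basis.
Inter-reduce: drop elements whose leading term is divisible by another's, tail-reduce, and make monic.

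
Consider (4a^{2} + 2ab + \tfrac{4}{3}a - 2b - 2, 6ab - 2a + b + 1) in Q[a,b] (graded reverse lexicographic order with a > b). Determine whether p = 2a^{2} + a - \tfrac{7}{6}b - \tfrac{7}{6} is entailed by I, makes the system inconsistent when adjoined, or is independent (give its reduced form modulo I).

First compute the reduced Gröbner basis of I by Buchberger's algorithm.
f_1 = 4a^{2} + 2ab + \tfrac{4}{3}a - 2b - 2, LT = a^{2}.
f_2 = 6ab - 2a + b + 1, LT = ab.

S(f_1,f_2): lcm = a^{2}b. S = \tfrac{1}{2}ab^{2} + \tfrac{1}{3}a^{2} + \tfrac{1}{6}ab - \tfrac{1}{2}b^{2} - \tfrac{1}{6}a - \tfrac{1}{2}b.
  reduce S modulo (f_1, f_2):
  remainder -\tfrac{7}{12}b^{2} - \tfrac{2}{9}a - \tfrac{4}{9}b + \tfrac{5}{36} ≠ 0; add h_3 = -\tfrac{7}{12}b^{2} - \tfrac{2}{9}a - \tfrac{4}{9}b + \tfrac{5}{36} to the basis.

The other S-polynomials (S(f_1,h_3), S(f_2,h_3)) all reduce to 0 modulo the current basis, so we have a Gröbner basis.
Inter-reduce: drop elements whose leading term is divisible by another's, tail-reduce, and make monic.
Reduced Gröbner basis: {a^{2} + \tfrac{1}{2}a - \tfrac{7}{12}b - \tfrac{7}{12}, ab - \tfrac{1}{3}a + \tfrac{1}{6}b + \tfrac{1}{6}, b^{2} + \tfrac{8}{21}a + \tfrac{16}{21}b - \tfrac{5}{21}}.
Label its elements g_1 = a^{2} + \tfrac{1}{2}a - \tfrac{7}{12}b - \tfrac{7}{12}, g_2 = ab - \tfrac{1}{3}a + \tfrac{1}{6}b + \tfrac{1}{6}, g_3 = b^{2} + \tfrac{8}{21}a + \tfrac{16}{21}b - \tfrac{5}{21}.

Reduce p = 2a^{2} + a - \tfrac{7}{6}b - \tfrac{7}{6} modulo G:
  leading term a^{2}: subtract (2)·g_1 from 2a^{2} + a - \tfrac{7}{6}b - \tfrac{7}{6} → 0
  normal form = 0.
Since the normal form is 0, p ∈ I.

2a^{2} + a - \tfrac{7}{6}b - \tfrac{7}{6} lies in I (it reduces to 0).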